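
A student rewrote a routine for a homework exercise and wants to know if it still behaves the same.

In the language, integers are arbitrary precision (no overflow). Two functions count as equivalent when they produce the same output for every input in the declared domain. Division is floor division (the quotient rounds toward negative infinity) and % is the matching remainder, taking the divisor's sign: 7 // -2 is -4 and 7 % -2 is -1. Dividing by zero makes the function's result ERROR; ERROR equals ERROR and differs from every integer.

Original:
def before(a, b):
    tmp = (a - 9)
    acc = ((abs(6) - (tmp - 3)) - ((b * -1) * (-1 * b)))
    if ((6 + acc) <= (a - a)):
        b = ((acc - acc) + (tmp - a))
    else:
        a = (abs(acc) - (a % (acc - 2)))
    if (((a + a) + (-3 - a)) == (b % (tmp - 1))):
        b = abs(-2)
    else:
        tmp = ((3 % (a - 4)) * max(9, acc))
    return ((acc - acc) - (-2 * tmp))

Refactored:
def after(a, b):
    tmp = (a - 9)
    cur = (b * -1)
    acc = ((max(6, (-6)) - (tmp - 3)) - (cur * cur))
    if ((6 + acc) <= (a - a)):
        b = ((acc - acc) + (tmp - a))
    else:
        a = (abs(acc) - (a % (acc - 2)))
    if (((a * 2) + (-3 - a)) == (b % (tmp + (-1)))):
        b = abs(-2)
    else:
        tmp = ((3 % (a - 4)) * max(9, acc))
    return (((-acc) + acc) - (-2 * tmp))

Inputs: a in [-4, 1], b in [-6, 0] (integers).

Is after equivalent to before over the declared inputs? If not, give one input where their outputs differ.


Differences: arithmetic usage differs; also constant usage differs; also statement counts differ; also min/max/abs usage differs; also local variable names differ — yet all 42 inputs agree.
verdict: equivalent


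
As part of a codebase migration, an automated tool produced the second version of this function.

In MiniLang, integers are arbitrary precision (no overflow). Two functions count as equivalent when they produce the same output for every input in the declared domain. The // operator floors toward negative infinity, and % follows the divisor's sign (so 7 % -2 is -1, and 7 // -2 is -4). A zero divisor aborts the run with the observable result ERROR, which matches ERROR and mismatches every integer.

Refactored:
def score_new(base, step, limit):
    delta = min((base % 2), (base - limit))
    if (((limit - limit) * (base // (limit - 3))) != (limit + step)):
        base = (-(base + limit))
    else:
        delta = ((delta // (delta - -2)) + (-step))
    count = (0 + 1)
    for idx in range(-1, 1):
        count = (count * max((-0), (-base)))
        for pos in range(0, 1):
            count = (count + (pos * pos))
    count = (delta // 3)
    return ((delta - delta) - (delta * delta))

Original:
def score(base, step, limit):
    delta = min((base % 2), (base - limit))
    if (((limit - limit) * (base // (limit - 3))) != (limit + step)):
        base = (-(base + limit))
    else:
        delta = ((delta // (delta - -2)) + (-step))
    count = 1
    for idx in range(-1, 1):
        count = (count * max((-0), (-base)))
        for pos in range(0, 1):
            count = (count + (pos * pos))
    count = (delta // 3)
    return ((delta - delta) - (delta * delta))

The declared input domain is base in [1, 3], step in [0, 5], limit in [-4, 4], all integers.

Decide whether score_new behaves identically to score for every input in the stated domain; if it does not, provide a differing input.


Behavior is preserved: although constant usage differs; and arithmetic usage differs, the outputs never diverge.
As a probe, take base=2, step=3, limit=4: score runs delta = -2; (((limit - limit) * (base // (limit - 3))) != (limit + step)) -> true; base = -6; count = 1; [idx=-1]; count = 6; [pos=0]; count = 6; [idx=0]; count = 36; [pos=0]; count = 36; count = -1; return -4; score_new runs delta = -2; (((limit - limit) * (base // (limit - 3))) != (limit + step)) -> true; base = -6; count = 1; [idx=-1]; count = 6; [pos=0]; count = 6; [idx=0]; count = 36; [pos=0]; count = 36; count = -1; return -4; both end at -4.
Every one of the 162 inputs gives matching results.
verdict: equivalent


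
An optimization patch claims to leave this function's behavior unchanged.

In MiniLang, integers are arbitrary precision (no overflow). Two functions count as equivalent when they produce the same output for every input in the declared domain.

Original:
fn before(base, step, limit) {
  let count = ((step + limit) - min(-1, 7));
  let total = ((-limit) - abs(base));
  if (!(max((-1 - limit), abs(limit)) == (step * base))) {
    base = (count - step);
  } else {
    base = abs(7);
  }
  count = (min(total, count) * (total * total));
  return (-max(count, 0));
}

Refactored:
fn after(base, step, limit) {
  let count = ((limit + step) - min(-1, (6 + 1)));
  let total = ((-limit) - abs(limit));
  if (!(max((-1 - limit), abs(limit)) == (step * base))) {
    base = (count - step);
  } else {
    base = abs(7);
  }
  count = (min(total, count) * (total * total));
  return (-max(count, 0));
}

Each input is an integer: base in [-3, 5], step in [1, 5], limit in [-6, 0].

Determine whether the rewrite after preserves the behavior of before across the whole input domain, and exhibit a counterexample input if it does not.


Evaluate both at base=-3, step=4, limit=-4.
before: count=1, then total=1, then (!(max((-1 - limit), abs(limit)) == (step * base))) is true, then base=-3, then count=1, then returns -1
after: count=1, then total=0, then (!(max((-1 - limit), abs(limit)) == (step * base))) is true, then base=-3, then count=0, then returns 0
-1 against 0: the behavior changed.
verdict: not equivalent; witness: base=-3, step=4, limit=-4


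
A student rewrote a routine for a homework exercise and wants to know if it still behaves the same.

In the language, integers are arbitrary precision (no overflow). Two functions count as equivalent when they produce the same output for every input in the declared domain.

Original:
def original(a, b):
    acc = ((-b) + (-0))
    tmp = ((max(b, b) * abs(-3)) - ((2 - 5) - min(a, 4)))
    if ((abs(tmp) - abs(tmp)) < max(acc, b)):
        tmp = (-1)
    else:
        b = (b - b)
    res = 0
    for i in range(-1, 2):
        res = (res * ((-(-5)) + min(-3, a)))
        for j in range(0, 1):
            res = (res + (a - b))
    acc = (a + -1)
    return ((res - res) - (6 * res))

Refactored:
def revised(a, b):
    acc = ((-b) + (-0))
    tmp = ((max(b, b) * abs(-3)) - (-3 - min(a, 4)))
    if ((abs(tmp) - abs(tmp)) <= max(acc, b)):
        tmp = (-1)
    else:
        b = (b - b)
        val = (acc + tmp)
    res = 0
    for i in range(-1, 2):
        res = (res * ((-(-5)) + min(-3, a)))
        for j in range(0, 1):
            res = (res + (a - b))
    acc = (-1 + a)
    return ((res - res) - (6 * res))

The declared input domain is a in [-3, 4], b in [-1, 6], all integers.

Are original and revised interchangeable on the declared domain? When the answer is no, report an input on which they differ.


The one real change (`((abs(tmp) - abs(tmp)) < max(acc, b))` became `((abs(tmp) - abs(tmp)) <= max(acc, b))`) has no effect anywhere in the declared ranges.
One worked example (a=4, b=5) — original: acc = -5; tmp = 22; ((abs(tmp) - abs(tmp)) < max(acc, b)) -> true; tmp = -1; res = 0; [i=-1]; res = 0; [j=0]; res = -1; [i=0]; res = -2; [j=0]; res = -3; [i=1]; res = -6; [j=0]; res = -7; acc = 3; return 42; revised: acc = -5; tmp = 22; ((abs(tmp) - abs(tmp)) <= max(acc, b)) -> true; tmp = -1; res = 0; [i=-1]; res = 0; [j=0]; res = -1; [i=0]; res = -2; [j=0]; res = -3; [i=1]; res = -6; [j=0]; res = -7; acc = 3; return 42; agreement on 42.
Checked all 64 inputs in the declared domain: the outputs agree on every one.
verdict: equivalent


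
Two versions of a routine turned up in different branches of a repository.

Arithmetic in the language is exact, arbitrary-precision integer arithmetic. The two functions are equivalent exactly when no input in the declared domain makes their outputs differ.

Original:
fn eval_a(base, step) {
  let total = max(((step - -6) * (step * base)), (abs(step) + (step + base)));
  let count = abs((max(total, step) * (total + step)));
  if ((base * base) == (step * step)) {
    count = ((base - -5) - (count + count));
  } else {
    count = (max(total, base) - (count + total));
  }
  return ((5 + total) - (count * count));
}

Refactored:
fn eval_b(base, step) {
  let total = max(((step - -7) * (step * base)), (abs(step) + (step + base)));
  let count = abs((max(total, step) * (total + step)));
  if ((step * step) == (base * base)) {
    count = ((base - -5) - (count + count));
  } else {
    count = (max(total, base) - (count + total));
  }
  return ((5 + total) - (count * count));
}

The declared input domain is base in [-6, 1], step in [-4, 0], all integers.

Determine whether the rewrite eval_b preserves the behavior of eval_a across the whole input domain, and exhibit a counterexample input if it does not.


Consider the input base=-6, step=-4.
eval_a: total = 48; count = 2112; ((base * base) == (step * step)) -> false; count = -2112; return -4460491
eval_b: total = 72; count = 4896; ((step * step) == (base * base)) -> false; count = -4896; return -23970739
-4460491 and -23970739 differ, so these are not the same function on this domain.
verdict: not equivalent; witness: base=-6, step=-4


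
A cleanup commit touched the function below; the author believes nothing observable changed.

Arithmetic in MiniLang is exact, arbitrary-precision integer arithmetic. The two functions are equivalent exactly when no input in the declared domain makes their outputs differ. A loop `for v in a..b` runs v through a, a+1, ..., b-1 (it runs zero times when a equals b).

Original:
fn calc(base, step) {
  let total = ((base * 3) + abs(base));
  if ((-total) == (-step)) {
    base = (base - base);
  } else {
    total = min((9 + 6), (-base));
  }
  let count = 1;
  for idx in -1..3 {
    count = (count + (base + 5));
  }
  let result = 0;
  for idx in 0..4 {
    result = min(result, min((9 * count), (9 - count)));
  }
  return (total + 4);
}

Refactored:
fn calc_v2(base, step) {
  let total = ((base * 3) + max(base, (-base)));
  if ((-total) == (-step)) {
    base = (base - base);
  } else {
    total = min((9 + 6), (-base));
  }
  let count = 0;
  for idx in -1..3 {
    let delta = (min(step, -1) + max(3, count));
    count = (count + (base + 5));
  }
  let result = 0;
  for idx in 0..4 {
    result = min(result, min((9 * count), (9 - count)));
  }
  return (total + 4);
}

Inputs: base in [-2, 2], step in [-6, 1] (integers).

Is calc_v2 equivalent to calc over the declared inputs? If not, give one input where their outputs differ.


Although `1` became `0`, no input in the stated domain can expose it; all 40 inputs agree.
verdict: equivalent


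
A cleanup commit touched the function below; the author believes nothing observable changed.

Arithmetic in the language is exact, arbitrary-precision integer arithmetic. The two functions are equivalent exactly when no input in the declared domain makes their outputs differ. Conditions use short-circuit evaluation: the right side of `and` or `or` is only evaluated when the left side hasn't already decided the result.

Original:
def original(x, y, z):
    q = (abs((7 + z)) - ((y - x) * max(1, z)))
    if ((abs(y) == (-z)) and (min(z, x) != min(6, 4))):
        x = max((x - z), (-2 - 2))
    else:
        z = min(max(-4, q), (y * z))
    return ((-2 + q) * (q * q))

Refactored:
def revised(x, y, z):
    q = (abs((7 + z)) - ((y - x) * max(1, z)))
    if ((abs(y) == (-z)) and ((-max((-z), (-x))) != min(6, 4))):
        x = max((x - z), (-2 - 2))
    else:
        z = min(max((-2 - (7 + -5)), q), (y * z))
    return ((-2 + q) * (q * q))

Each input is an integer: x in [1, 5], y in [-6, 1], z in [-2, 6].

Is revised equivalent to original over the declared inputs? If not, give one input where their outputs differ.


Behavior is preserved: although min/max/abs usage differs; constant usage differs; arithmetic usage differs, the outputs never diverge.
One worked example (x=2, y=-1, z=1) — original: q = 11; ((abs(y) == (-z)) and (min(z, x) != min(6, 4))) -> false; z = -1; return 1089; revised: q = 11; ((abs(y) == (-z)) and ((-max((-z), (-x))) != min(6, 4))) -> false; z = -1; return 1089; agreement on 1089.
Across all 360 domain points the two functions coincide.
verdict: equivalent


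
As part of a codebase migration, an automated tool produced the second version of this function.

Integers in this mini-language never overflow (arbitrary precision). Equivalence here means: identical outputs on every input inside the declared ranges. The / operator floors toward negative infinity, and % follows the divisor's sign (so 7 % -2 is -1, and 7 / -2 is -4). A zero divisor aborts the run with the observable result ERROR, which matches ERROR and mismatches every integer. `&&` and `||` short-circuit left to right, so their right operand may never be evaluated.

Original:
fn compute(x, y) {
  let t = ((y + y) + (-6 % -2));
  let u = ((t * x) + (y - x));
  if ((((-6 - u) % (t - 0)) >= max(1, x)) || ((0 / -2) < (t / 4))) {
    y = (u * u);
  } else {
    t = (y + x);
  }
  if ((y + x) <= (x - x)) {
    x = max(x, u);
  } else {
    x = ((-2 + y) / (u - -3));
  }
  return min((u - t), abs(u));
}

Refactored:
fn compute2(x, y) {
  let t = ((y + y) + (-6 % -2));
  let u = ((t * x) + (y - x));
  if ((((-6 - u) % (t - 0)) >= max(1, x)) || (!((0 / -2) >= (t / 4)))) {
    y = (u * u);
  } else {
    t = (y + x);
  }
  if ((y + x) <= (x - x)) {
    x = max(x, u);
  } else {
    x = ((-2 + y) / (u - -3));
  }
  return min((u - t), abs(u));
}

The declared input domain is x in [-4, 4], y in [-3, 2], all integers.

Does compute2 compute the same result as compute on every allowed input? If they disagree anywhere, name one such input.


Reading the diff, among the changes: boolean connective usage differs; and comparison usage differs.
Spot check at x=-1, y=2 — compute: t=4, then u=-1, then ((((-6 - u) % (t - 0)) >= max(1, x)) || ((0 / -2) < (t / 4))) is true, then y=1, then ((y + x) <= (x - x)) is true, then x=-1, then returns -5. compute2: t=4, then u=-1, then ((((-6 - u) % (t - 0)) >= max(1, x)) || (!((0 / -2) >= (t / 4)))) is true, then y=1, then ((y + x) <= (x - x)) is true, then x=-1, then returns -5. Both give -5.
Across all 54 domain points the two functions coincide.
verdict: equivalent


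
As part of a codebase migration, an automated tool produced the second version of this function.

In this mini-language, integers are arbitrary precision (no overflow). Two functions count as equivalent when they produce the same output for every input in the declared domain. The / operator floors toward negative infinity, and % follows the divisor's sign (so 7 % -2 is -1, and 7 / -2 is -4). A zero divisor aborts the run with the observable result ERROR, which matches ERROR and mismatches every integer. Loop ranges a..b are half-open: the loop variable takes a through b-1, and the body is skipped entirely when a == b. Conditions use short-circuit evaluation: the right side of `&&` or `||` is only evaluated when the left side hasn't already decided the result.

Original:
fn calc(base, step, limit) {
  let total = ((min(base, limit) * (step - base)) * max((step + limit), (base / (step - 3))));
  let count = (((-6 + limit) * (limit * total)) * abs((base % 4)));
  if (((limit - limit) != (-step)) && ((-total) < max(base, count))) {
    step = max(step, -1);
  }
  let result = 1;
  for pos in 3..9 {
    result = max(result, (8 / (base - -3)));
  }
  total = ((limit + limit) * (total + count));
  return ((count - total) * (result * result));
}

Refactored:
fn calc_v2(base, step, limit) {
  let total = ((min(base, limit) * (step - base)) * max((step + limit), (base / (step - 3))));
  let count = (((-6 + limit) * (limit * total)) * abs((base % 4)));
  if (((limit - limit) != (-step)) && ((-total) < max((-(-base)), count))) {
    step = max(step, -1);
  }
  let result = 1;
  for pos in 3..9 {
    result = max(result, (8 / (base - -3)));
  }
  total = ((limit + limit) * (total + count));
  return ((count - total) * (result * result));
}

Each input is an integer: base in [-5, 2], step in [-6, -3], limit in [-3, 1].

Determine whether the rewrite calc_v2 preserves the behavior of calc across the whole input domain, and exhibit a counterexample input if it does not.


The two versions differ — the changes include same computation, different form.
Tracing base=-4, step=-5, limit=-2: calc: total becomes 0; next count becomes 0; next (((limit - limit) != (-step)) && ((-total) < max(base, count))) evaluates to false; next result becomes 1; next at pos=3:; next result becomes 1; next at pos=4:; next result becomes 1; next at pos=5:; next result becomes 1; next at pos=6:; next result becomes 1; next at pos=7:; next result becomes 1; next at pos=8:; next result becomes 1; next total becomes 0; next final value 0 | calc_v2: total becomes 0; next count becomes 0; next (((limit - limit) != (-step)) && ((-total) < max((-(-base)), count))) evaluates to false; next result becomes 1; next at pos=3:; next result becomes 1; next at pos=4:; next result becomes 1; next at pos=5:; next result becomes 1; next at pos=6:; next result becomes 1; next at pos=7:; next result becomes 1; next at pos=8:; next result becomes 1; next total becomes 0; next final value 0 — matching result 0.
Across all 160 domain points the two functions coincide.
verdict: equivalent


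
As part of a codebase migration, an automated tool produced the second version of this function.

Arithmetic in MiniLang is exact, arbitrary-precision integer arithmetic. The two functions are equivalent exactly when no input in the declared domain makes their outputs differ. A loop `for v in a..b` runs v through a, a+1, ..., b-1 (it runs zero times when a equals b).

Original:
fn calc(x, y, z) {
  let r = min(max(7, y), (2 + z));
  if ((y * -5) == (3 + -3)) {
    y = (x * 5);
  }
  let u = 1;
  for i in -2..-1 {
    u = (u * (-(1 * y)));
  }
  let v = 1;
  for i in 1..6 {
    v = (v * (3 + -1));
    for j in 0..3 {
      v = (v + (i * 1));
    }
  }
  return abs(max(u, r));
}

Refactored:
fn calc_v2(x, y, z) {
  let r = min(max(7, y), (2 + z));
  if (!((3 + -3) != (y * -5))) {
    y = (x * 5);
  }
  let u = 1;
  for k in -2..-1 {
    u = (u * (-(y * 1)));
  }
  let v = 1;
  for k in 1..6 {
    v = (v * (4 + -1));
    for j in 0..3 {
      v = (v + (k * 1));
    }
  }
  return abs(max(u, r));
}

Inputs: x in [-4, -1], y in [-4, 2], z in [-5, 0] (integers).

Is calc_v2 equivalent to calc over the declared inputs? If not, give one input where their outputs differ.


The one real change (`3` became `4`) has no effect anywhere in the declared ranges.
Tracing x=-1, y=0, z=-2: calc: r becomes 0; next ((y * -5) == (3 + -3)) evaluates to true; next y becomes -5; next u becomes 1; next at i=-2:; next u becomes 5; next v becomes 1; next at i=1:; next v becomes 2; next at j=0:; next v becomes 3; next at j=1:; next v becomes 4; next at j=2:; next v becomes 5; next at i=2:; next v becomes 10; next at j=0:; next v becomes 12; next at j=1:; next v becomes 14; next at j=2:; next v becomes 16; next at i=3:; next v becomes 32; next at j=0:; next v becomes 35; next at j=1:; next v becomes 38; next at j=2:; next v becomes 41; next at i=4:; next v becomes 82; next at j=0:; next v becomes 86; next at j=1:; next v becomes 90; next at j=2:; next v becomes 94; next at i=5:; next v becomes 188; next at j=0:; next v becomes 193; next at j=1:; next v becomes 198; next at j=2:; next v becomes 203; next final value 5 | calc_v2: r becomes 0; next (!((3 + -3) != (y * -5))) evaluates to true; next y becomes -5; next u becomes 1; next at k=-2:; next u becomes 5; next v becomes 1; next at k=1:; next v becomes 3; next at j=0:; next v becomes 4; next at j=1:; next v becomes 5; next at j=2:; next v becomes 6; next at k=2:; next v becomes 18; next at j=0:; next v becomes 20; next at j=1:; next v becomes 22; next at j=2:; next v becomes 24; next at k=3:; next v becomes 72; next at j=0:; next v becomes 75; next at j=1:; next v becomes 78; next at j=2:; next v becomes 81; next at k=4:; next v becomes 243; next at j=0:; next v becomes 247; next at j=1:; next v becomes 251; next at j=2:; next v becomes 255; next at k=5:; next v becomes 765; next at j=0:; next v becomes 770; next at j=1:; next v becomes 775; next at j=2:; next v becomes 780; next final value 5 — matching result 5.
Every one of the 168 inputs gives matching results.
verdict: equivalent


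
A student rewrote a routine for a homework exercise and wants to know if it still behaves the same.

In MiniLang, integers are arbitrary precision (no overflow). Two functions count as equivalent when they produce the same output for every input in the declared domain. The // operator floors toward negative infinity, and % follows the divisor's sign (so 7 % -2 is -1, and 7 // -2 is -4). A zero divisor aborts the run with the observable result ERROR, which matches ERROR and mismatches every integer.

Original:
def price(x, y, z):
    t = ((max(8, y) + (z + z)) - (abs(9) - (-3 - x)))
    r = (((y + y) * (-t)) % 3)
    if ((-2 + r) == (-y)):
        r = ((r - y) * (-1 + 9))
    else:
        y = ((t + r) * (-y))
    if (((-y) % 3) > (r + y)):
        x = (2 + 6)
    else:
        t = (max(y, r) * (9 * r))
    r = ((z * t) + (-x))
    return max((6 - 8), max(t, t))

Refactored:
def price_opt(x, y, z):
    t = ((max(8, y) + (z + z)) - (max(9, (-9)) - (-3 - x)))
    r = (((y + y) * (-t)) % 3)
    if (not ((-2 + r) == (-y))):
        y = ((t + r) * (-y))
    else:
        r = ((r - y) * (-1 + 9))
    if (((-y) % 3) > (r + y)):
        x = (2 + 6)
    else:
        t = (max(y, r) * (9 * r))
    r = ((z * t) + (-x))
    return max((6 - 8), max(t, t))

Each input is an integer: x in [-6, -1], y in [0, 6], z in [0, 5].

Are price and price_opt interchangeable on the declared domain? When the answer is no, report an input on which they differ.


Differences: min/max/abs usage differs, plus constant usage differs, plus boolean connective usage differs — yet all 252 inputs agree.
verdict: equivalent


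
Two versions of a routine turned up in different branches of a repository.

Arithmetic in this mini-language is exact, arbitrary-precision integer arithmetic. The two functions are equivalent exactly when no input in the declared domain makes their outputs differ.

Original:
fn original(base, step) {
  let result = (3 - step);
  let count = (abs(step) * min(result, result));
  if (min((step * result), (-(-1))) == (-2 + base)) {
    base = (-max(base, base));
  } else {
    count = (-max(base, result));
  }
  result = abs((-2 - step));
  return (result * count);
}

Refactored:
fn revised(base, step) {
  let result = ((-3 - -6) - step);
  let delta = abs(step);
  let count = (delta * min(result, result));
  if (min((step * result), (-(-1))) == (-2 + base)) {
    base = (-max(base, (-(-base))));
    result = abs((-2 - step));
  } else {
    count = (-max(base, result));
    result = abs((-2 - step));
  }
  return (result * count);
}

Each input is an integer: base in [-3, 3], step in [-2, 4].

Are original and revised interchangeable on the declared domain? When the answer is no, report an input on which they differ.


Equivalent — the differences include constant usage differs, statement counts differ, min/max/abs usage differs, local variable names differ, arithmetic usage differs, yet no declared input distinguishes the two.
Tracing base=2, step=0: original: result := 3 | count := 0 | (min((step * result), (-(-1))) == (-2 + base)): true | base := -2 | result := 2 | result 0 | revised: result := 3 | delta := 0 | count := 0 | (min((step * result), (-(-1))) == (-2 + base)): true | base := -2 | result := 2 | result 0 — matching result 0.
Sweeping the whole domain (49 inputs) finds no disagreement.
verdict: equivalent


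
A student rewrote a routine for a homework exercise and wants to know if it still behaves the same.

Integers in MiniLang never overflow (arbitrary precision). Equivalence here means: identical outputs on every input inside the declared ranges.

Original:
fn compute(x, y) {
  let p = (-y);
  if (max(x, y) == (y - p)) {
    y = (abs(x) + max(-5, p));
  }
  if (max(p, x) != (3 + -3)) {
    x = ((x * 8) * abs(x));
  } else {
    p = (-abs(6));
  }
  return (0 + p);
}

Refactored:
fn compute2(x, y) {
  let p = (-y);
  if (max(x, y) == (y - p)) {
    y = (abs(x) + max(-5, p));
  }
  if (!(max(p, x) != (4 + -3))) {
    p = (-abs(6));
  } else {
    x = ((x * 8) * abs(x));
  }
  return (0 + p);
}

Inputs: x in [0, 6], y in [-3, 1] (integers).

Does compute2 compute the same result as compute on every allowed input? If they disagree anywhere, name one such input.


The rewrite breaks on x=0, y=-1, where the results are 1 and -6.
compute: p becomes 1; next (max(x, y) == (y - p)) evaluates to false; next (max(p, x) != (3 + -3)) evaluates to true; next x becomes 0; next final value 1
compute2: p becomes 1; next (max(x, y) == (y - p)) evaluates to false; next (!(max(p, x) != (4 + -3))) evaluates to true; next p becomes -6; next final value -6
verdict: not equivalent; witness: x=0, y=-1


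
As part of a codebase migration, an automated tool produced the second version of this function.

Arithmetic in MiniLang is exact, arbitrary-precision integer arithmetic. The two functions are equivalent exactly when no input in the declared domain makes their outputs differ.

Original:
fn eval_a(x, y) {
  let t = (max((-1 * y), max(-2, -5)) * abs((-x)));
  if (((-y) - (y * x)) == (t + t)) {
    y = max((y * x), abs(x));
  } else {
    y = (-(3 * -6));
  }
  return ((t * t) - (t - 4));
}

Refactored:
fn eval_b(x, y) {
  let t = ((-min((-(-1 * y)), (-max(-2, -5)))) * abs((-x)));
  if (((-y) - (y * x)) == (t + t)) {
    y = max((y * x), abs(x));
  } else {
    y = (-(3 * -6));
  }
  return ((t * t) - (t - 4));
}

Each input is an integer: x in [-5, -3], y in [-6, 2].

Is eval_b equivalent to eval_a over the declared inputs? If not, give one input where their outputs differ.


Differences: min/max/abs usage differs — yet all 27 inputs agree.
verdict: equivalent


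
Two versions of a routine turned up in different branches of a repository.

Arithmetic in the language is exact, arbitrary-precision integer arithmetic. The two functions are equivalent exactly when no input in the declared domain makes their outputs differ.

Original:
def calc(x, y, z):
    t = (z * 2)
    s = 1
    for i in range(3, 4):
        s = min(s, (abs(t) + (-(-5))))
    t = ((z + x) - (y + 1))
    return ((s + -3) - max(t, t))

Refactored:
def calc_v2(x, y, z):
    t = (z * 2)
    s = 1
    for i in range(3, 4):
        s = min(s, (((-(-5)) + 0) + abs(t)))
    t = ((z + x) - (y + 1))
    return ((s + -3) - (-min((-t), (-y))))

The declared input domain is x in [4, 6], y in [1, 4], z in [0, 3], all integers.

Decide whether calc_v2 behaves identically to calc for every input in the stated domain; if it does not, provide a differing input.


On input x=4, y=2, z=0, calc returns -3 while calc_v2 returns -4.
verdict: not equivalent; witness: x=4, y=2, z=0


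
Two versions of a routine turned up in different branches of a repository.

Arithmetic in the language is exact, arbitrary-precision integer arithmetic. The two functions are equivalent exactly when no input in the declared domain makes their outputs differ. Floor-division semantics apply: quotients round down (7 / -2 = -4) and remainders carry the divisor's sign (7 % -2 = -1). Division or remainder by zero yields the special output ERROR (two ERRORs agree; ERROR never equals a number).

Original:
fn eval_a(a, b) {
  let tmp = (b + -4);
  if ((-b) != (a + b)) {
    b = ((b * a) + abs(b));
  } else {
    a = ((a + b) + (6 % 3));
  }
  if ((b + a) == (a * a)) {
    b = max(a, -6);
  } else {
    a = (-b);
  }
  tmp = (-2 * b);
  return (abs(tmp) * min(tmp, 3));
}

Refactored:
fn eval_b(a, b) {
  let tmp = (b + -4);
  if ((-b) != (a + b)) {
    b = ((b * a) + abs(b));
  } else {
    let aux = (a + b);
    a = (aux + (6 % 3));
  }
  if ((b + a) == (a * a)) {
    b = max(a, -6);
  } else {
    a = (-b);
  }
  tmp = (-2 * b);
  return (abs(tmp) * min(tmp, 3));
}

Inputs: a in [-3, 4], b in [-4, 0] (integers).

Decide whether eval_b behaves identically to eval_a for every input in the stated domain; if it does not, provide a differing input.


Side by side, the visible changes include: local variable names differ, and statement counts differ.
One worked example (a=1, b=-3) — eval_a: tmp=-7, then ((-b) != (a + b)) is true, then b=0, then ((b + a) == (a * a)) is true, then b=1, then tmp=-2, then returns -4; eval_b: tmp=-7, then ((-b) != (a + b)) is true, then b=0, then ((b + a) == (a * a)) is true, then b=1, then tmp=-2, then returns -4; agreement on -4.
An exhaustive pass over the 40 declared inputs shows identical outputs.
verdict: equivalent


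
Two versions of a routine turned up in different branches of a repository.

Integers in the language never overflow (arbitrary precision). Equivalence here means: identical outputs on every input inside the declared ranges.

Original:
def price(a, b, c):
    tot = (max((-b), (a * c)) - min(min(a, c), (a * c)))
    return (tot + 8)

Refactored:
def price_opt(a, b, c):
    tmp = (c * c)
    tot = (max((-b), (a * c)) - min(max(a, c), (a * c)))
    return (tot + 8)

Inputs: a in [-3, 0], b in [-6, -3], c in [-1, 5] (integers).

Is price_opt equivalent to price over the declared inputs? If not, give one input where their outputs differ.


Take a=-3, b=-6, c=-1.
price: tot = 9; return 17
price_opt: tmp = 1; tot = 7; return 15
17 vs 15 — the two versions disagree here.
verdict: not equivalent; witness: a=-3, b=-6, c=-1


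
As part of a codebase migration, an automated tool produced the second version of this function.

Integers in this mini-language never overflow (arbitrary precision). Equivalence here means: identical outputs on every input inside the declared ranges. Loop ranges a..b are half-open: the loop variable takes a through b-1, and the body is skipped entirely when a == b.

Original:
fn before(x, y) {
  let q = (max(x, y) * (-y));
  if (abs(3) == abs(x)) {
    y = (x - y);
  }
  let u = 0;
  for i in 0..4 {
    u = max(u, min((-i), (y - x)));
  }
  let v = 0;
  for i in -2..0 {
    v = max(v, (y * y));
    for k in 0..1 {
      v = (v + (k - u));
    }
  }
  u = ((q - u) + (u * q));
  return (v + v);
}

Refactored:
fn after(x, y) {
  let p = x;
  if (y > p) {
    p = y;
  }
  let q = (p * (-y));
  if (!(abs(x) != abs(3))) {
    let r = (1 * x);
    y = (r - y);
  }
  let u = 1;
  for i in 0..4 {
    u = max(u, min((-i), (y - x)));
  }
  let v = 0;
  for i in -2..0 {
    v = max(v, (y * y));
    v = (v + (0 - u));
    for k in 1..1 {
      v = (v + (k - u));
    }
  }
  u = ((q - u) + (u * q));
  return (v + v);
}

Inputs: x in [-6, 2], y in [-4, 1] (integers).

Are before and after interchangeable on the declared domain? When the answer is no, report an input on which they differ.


Take x=-6, y=-4.
before: q becomes -16; next (abs(3) == abs(x)) evaluates to false; next u becomes 0; next at i=0:; next u becomes 0; next at i=1:; next u becomes 0; next at i=2:; next u becomes 0; next at i=3:; next u becomes 0; next v becomes 0; next at i=-2:; next v becomes 16; next at k=0:; next v becomes 16; next at i=-1:; next v becomes 16; next at k=0:; next v becomes 16; next u becomes -16; next final value 32
after: p becomes -6; next (y > p) evaluates to true; next p becomes -4; next q becomes -16; next (!(abs(x) != abs(3))) evaluates to false; next u becomes 1; next at i=0:; next u becomes 1; next at i=1:; next u becomes 1; next at i=2:; next u becomes 1; next at i=3:; next u becomes 1; next v becomes 0; next at i=-2:; next v becomes 16; next v becomes 15; next k never enters its loop body; next at i=-1:; next v becomes 16; next v becomes 15; next k never enters its loop body; next u becomes -33; next final value 30
32 vs 30 — the two versions disagree here.
verdict: not equivalent; witness: x=-6, y=-4


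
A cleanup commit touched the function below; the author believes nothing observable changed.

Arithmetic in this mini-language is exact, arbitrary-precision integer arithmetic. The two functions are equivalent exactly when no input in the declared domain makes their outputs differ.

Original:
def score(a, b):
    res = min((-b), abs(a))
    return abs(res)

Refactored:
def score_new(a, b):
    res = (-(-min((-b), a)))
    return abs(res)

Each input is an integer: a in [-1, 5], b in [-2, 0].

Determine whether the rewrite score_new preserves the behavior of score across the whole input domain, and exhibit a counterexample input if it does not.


Consider the input a=-1, b=0.
score: res := 0 | result 0
score_new: res := -1 | result 1
0 != 1, so the rewrite changes behavior.
verdict: not equivalent; witness: a=-1, b=0


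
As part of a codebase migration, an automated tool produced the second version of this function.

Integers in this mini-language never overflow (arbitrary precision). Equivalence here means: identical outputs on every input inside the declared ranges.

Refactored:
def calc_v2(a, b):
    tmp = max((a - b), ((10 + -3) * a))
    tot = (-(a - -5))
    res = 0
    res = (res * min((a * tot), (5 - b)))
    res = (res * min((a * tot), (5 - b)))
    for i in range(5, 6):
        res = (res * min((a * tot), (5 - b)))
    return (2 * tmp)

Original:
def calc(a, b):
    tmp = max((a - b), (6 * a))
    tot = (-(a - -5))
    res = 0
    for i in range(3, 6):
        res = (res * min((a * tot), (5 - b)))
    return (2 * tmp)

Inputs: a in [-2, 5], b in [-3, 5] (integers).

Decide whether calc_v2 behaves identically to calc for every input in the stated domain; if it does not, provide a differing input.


There is a counterexample at a=1, b=-3: 12 on one side, 14 on the other.
calc: tmp = 6; tot = -6; res = 0; [i=3]; res = 0; [i=4]; res = 0; [i=5]; res = 0; return 12
calc_v2: tmp = 7; tot = -6; res = 0; res = 0; res = 0; [i=5]; res = 0; return 14
verdict: not equivalent; witness: a=1, b=-3


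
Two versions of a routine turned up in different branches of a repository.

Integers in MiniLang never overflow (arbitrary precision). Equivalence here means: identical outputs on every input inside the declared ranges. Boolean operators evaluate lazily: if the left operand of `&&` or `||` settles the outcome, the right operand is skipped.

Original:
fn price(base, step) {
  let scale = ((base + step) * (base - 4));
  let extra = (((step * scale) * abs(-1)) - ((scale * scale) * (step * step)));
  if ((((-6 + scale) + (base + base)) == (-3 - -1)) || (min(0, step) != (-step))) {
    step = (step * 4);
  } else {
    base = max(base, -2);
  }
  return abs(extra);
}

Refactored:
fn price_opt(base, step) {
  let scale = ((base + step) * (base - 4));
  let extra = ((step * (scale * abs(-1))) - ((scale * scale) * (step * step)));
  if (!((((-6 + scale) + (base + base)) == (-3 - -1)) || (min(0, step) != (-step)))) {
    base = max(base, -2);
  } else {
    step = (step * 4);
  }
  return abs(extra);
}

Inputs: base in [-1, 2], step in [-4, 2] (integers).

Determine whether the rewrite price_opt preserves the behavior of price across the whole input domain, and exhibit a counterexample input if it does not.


Differences: boolean connective usage differs — yet all 28 inputs agree.
verdict: equivalent


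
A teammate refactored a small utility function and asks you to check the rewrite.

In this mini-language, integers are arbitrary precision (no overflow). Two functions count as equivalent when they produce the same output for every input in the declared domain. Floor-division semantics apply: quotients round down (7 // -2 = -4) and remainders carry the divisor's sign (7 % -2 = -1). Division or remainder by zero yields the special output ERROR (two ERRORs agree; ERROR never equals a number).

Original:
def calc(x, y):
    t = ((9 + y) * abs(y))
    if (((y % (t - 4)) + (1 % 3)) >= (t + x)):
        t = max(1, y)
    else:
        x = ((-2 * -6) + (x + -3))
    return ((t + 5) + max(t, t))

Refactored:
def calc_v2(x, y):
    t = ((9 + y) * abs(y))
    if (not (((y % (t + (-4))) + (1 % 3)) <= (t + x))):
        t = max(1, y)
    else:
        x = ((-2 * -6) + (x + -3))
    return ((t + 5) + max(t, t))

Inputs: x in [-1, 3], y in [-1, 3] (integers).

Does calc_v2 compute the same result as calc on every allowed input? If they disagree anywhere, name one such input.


x=1, y=0 yields 7 from calc but 5 from calc_v2.
verdict: not equivalent; witness: x=1, y=0


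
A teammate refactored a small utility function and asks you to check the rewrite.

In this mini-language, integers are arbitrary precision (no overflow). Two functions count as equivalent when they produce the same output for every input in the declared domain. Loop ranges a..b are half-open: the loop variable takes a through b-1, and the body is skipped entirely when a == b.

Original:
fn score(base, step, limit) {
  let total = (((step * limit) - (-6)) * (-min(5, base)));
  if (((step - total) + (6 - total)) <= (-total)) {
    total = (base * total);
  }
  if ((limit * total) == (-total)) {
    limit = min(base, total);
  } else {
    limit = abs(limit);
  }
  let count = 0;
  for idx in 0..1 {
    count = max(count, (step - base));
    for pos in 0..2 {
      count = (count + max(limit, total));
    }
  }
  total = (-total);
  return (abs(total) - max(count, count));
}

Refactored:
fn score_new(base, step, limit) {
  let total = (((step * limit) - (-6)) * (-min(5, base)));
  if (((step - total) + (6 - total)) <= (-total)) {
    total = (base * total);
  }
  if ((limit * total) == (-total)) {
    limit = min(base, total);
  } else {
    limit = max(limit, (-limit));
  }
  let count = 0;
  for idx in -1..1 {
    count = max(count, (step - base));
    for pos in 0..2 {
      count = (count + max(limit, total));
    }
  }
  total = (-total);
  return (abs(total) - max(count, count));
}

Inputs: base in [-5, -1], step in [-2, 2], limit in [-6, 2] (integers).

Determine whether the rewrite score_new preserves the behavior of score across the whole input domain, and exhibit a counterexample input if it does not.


There is a counterexample at base=-5, step=-2, limit=-6: 435 on one side, 423 on the other.
score: total := 90 | (((step - total) + (6 - total)) <= (-total)): true | total := -450 | ((limit * total) == (-total)): false | limit := 6 | count := 0 | iter idx=0: | count := 3 | iter pos=0: | count := 9 | iter pos=1: | count := 15 | total := 450 | result 435
score_new: total := 90 | (((step - total) + (6 - total)) <= (-total)): true | total := -450 | ((limit * total) == (-total)): false | limit := 6 | count := 0 | iter idx=-1: | count := 3 | iter pos=0: | count := 9 | iter pos=1: | count := 15 | iter idx=0: | count := 15 | iter pos=0: | count := 21 | iter pos=1: | count := 27 | total := 450 | result 423
verdict: not equivalent; witness: base=-5, step=-2, limit=-6


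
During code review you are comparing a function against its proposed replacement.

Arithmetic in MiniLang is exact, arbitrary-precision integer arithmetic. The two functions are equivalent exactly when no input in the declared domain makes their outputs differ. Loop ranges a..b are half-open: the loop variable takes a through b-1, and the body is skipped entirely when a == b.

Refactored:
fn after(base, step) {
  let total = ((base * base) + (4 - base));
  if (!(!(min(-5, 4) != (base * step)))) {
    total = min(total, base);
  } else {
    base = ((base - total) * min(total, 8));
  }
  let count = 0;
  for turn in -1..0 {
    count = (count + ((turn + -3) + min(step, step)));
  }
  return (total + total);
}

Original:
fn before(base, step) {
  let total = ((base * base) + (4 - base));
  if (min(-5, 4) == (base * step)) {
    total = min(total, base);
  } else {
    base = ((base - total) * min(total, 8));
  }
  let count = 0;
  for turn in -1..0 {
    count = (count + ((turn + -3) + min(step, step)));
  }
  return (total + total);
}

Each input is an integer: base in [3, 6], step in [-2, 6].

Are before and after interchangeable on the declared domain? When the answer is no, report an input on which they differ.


Run the pair on base=3, step=-2.
before: total := 10 | (min(-5, 4) == (base * step)): false | base := -56 | count := 0 | iter turn=-1: | count := -6 | result 20
after: total := 10 | (!(!(min(-5, 4) != (base * step)))): true | total := 3 | count := 0 | iter turn=-1: | count := -6 | result 6
20 vs 6 — the two versions disagree here.
verdict: not equivalent; witness: base=3, step=-2
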